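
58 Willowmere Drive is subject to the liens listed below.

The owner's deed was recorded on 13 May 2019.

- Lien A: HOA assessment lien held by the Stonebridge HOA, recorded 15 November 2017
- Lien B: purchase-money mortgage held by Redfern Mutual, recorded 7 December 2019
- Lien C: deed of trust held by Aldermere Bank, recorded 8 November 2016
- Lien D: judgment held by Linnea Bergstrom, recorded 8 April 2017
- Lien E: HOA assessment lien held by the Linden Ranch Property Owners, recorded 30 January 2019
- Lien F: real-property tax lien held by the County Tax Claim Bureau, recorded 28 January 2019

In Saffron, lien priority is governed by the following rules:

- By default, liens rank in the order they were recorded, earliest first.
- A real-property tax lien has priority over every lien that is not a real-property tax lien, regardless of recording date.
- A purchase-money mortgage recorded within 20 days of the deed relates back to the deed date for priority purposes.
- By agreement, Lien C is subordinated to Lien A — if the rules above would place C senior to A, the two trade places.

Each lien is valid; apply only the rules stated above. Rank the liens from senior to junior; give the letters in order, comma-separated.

F, A, D, C, E, B

Effective dates: B was recorded 208 days after the deed, outside the 20-day window, so it keeps its recording date.
As a real-property tax lien, F is senior to every other lien.
Ordering the rest by effective date: C (8 November 2016), D (8 April 2017), A (15 November 2017), E (30 January 2019), B (7 December 2019).
C is senior to A before the subordination, so the two trade places.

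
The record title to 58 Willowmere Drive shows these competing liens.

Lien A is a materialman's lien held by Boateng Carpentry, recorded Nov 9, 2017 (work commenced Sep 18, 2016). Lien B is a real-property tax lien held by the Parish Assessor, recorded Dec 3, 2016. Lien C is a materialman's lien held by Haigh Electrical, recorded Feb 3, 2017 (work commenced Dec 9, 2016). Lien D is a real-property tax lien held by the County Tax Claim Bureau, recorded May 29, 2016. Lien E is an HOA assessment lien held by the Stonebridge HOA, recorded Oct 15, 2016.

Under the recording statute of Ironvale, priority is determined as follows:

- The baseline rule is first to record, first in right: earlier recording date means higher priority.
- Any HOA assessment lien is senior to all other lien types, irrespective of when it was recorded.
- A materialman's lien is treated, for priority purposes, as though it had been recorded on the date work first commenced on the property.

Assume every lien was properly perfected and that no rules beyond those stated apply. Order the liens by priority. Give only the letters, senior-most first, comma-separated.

E, D, A, B, C

Effective dates: A relates back to Sep 18, 2016 (work commenced); C is treated as recorded Dec 9, 2016, the work-commencement date.
E is an HOA assessment lien and takes priority over every other lien.
The other liens, earliest effective date first: D (May 29, 2016), A (Sep 18, 2016), B (Dec 3, 2016), C (Dec 9, 2016).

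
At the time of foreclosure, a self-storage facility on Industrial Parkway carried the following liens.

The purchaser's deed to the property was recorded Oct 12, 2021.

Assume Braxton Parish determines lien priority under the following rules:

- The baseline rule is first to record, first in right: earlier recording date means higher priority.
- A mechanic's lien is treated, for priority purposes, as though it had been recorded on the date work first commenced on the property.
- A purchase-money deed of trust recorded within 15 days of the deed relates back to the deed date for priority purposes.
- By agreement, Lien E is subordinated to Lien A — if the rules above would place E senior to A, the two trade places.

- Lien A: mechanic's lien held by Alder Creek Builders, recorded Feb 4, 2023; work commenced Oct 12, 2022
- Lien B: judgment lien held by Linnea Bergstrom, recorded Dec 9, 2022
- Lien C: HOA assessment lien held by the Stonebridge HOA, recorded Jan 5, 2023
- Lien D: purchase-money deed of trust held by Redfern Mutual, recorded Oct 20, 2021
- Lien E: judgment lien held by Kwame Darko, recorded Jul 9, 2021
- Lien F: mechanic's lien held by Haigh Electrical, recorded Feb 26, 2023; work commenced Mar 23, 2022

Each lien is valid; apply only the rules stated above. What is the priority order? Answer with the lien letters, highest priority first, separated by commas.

A, D, F, E, B, C

Adjusting effective dates: A's effective date is Oct 12, 2022, when work began; D was recorded within the 15-day window, so its effective date is the deed date Oct 12, 2021; F relates back to Mar 23, 2022 (work commenced).
By effective date: E (Jul 9, 2021), D (Oct 12, 2021), F (Mar 23, 2022), A (Oct 12, 2022), B (Dec 9, 2022), C (Jan 5, 2023).
E is senior to A before the subordination, so the two trade places.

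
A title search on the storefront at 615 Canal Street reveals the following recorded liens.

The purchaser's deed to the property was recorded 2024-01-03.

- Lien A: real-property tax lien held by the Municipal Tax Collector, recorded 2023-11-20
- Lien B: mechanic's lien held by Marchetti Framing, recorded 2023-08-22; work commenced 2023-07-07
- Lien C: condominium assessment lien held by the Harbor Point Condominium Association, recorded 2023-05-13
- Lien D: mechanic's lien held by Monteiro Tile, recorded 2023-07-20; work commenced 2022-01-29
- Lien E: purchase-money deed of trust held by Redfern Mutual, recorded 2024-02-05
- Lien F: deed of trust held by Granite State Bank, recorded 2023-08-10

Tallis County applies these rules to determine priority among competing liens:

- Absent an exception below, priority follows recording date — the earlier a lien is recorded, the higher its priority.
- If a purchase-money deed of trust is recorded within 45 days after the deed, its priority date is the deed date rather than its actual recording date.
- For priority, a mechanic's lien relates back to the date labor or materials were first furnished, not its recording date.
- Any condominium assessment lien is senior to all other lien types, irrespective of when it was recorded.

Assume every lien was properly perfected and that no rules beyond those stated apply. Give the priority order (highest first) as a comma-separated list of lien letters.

First, effective dates: B relates back to 2023-07-07 (work commenced); D's effective date is 2022-01-29, when work began; E relates back to the deed date 2024-01-03.
C is a condominium assessment lien, so it outranks all other liens regardless of date.
The other liens, earliest effective date first: D (2022-01-29), B (2023-07-07), F (2023-08-10), A (2023-11-20), E (2024-01-03).

C, D, B, F, A, E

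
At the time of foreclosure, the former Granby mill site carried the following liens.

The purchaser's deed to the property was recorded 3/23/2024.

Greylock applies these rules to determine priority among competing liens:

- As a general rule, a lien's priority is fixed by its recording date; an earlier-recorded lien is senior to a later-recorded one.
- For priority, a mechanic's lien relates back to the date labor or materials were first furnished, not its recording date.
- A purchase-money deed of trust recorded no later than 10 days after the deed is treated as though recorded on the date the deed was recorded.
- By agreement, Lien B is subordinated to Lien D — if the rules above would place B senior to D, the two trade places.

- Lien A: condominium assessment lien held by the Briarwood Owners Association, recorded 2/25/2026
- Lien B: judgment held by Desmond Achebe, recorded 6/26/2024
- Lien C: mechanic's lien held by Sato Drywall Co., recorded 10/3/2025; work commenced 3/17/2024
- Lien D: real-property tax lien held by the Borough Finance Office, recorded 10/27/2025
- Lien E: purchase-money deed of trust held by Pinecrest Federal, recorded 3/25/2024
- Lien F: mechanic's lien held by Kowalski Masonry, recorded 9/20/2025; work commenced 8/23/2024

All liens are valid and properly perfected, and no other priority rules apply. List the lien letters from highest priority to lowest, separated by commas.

First, effective dates: C is treated as recorded 3/17/2024, the work-commencement date; E was recorded within the 10-day window, so its effective date is the deed date 3/23/2024; F relates back to 8/23/2024 (work commenced).
By effective date: C (3/17/2024), E (3/23/2024), B (6/26/2024), F (8/23/2024), D (10/27/2025), A (2/25/2026).
The subordination applies — B was senior to D — so B and D swap.

C, E, D, F, B, A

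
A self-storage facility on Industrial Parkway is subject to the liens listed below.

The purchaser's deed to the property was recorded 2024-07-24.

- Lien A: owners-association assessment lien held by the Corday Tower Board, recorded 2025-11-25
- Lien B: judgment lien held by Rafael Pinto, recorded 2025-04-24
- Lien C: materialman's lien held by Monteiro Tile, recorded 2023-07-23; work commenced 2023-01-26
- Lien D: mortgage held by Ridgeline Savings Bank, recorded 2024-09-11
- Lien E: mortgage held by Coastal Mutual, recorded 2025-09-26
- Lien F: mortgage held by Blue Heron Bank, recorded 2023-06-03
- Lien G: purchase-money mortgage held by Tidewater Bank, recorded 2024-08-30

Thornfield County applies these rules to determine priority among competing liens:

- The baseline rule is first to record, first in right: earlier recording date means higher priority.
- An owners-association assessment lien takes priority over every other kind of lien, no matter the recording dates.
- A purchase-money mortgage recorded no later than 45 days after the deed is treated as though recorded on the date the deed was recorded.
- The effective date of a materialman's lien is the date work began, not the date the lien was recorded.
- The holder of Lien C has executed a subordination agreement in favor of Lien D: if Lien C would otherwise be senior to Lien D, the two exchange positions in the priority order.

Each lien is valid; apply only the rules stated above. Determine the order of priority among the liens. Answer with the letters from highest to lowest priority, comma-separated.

Effective dates: C's effective date is 2023-01-26, when work began; G relates back to the deed date 2024-07-24.
A, as an owners-association assessment lien, has superpriority and ranks first.
Ordering the rest by effective date: C (2023-01-26), F (2023-06-03), G (2024-07-24), D (2024-09-11), B (2025-04-24), E (2025-09-26).
The subordination applies — C was senior to D — so C and D swap.

A, D, F, G, C, B, E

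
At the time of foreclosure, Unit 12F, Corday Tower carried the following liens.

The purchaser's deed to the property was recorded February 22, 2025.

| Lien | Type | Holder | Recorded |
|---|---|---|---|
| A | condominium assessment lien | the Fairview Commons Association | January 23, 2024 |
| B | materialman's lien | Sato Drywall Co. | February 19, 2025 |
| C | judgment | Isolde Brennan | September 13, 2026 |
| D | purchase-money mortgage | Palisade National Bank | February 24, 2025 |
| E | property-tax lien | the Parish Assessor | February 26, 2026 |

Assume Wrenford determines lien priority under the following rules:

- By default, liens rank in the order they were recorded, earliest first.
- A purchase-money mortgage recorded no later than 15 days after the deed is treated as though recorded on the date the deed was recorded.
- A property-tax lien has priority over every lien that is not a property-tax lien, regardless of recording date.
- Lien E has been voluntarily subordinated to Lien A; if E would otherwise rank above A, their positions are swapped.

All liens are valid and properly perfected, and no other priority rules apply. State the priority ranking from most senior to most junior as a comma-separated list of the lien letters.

A, E, B, D, C

Adjusting effective dates: D was recorded within the 15-day window, so its effective date is the deed date February 22, 2025.
E is a property-tax lien and takes priority over every other lien.
Among the remaining liens, by effective date: A (January 23, 2024), B (February 19, 2025), D (February 22, 2025), C (September 13, 2026).
Because E would otherwise rank above A, the subordination swaps them.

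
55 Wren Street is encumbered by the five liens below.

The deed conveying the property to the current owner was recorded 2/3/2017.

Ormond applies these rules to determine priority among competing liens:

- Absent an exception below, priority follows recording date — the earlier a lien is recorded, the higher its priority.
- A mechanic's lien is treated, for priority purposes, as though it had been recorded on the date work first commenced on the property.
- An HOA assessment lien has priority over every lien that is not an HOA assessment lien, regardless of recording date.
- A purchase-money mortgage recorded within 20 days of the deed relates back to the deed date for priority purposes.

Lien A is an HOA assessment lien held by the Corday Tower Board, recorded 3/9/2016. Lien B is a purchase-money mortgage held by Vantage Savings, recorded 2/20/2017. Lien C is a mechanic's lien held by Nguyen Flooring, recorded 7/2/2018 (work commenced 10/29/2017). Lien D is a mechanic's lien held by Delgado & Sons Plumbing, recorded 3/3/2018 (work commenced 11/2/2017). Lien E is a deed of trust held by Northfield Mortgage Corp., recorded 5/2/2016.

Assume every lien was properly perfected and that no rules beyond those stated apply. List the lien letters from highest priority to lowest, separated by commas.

Effective dates after the stated exceptions: B relates back to the deed date 2/3/2017; C's effective date is 10/29/2017, when work began; D's effective date is 11/2/2017, when work began.
As an HOA assessment lien, A is senior to every other lien.
Ordering the rest by effective date: E (5/2/2016), B (2/3/2017), C (10/29/2017), D (11/2/2017).

A, E, B, C, D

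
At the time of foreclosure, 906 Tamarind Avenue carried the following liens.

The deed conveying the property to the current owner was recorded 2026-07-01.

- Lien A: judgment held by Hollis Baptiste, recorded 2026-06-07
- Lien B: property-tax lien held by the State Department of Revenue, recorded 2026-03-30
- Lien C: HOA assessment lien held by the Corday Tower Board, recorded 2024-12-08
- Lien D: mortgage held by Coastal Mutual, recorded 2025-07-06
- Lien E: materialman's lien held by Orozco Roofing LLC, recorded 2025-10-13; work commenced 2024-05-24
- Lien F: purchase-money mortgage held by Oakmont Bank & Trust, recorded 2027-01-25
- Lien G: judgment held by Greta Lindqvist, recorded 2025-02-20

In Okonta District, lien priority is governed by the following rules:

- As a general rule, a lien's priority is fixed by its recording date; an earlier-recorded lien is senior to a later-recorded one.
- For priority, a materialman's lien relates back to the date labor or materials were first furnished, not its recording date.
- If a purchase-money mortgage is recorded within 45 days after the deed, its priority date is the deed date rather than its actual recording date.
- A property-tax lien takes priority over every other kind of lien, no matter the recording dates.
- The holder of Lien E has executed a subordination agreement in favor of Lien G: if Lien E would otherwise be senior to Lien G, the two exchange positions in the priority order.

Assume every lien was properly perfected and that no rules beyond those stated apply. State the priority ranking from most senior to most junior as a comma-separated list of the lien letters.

B, G, C, E, D, A, F

Adjusting effective dates: E is treated as recorded 2024-05-24, the work-commencement date; F was recorded 208 days after the deed — beyond 45 days — so no relation-back applies.
B is a property-tax lien and takes priority over every other lien.
Ordering the rest by effective date: E (2024-05-24), C (2024-12-08), G (2025-02-20), D (2025-07-06), A (2026-06-07), F (2027-01-25).
The subordination applies — E was senior to G — so E and G swap.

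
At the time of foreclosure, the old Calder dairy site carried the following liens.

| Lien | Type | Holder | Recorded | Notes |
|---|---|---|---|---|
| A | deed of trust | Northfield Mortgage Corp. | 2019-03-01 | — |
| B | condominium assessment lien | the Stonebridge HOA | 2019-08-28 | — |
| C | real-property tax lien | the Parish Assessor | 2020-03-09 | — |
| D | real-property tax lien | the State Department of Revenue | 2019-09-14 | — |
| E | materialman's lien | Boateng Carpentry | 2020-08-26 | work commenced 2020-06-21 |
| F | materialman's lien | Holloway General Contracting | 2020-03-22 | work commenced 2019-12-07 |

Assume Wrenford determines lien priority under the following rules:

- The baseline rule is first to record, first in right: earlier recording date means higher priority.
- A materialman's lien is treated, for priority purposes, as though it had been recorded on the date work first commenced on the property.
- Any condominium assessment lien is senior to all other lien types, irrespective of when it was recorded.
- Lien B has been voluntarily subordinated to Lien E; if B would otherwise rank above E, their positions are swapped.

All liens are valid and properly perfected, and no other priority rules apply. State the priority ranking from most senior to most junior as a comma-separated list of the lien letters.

E, A, D, F, C, B

Effective dates: E relates back to 2020-06-21 (work commenced); F relates back to 2019-12-07 (work commenced).
B, as a condominium assessment lien, has superpriority and ranks first.
The other liens, earliest effective date first: A (2019-03-01), D (2019-09-14), F (2019-12-07), C (2020-03-09), E (2020-06-21).
Because B would otherwise rank above E, the subordination swaps them.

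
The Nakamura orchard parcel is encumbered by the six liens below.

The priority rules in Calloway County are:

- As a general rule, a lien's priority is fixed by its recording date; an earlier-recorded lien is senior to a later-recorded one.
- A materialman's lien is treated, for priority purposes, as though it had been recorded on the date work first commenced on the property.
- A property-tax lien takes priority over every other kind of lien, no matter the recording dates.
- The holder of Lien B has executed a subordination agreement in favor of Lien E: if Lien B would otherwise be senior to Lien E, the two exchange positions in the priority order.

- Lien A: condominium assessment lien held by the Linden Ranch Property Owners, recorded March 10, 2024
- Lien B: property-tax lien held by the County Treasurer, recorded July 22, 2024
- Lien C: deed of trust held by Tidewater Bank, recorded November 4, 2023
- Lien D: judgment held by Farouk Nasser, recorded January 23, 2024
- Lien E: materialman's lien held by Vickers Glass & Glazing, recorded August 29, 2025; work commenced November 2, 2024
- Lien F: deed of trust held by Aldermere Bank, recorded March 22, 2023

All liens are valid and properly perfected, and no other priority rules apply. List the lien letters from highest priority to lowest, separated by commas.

Adjusting effective dates: E is treated as recorded November 2, 2024, the work-commencement date.
B is a property-tax lien, so it outranks all other liens regardless of date.
Among the remaining liens, by effective date: F (March 22, 2023), C (November 4, 2023), D (January 23, 2024), A (March 10, 2024), E (November 2, 2024).
The subordination applies — B was senior to E — so B and E swap.

E, F, C, D, A, B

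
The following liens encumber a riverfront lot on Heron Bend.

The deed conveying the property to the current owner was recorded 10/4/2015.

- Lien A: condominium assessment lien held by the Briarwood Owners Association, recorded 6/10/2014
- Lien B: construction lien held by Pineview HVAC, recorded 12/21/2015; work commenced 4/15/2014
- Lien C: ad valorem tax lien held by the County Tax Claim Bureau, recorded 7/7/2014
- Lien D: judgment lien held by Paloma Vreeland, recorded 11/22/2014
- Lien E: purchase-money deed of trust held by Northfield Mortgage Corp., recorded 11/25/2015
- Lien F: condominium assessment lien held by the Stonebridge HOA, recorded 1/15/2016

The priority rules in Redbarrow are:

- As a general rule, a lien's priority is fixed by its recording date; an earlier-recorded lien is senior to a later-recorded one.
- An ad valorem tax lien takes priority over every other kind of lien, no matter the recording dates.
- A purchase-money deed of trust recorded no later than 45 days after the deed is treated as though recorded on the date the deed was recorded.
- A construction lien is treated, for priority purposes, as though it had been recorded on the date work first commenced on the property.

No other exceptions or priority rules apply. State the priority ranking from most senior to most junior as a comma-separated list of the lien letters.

Adjusting effective dates: B's effective date is 4/15/2014, when work began; E was recorded 52 days after the deed, outside the 45-day window, so it keeps its recording date.
C is an ad valorem tax lien and takes priority over every other lien.
Remaining liens by effective date: B (4/15/2014), A (6/10/2014), D (11/22/2014), E (11/25/2015), F (1/15/2016).

C, B, A, D, E, F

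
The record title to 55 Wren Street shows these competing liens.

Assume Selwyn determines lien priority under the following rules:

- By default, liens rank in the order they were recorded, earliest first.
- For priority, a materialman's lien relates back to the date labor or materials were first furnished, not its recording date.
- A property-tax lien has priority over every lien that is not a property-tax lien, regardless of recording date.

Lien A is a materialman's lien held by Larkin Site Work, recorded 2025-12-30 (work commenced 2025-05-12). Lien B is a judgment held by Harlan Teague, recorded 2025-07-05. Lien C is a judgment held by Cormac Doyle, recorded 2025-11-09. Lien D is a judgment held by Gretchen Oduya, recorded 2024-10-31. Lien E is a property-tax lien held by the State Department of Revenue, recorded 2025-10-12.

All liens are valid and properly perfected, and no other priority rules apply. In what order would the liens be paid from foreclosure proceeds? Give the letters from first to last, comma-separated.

E, D, A, B, C

Effective dates: A's effective date is 2025-05-12, when work began.
E is a property-tax lien, so it outranks all other liens regardless of date.
The other liens, earliest effective date first: D (2024-10-31), A (2025-05-12), B (2025-07-05), C (2025-11-09).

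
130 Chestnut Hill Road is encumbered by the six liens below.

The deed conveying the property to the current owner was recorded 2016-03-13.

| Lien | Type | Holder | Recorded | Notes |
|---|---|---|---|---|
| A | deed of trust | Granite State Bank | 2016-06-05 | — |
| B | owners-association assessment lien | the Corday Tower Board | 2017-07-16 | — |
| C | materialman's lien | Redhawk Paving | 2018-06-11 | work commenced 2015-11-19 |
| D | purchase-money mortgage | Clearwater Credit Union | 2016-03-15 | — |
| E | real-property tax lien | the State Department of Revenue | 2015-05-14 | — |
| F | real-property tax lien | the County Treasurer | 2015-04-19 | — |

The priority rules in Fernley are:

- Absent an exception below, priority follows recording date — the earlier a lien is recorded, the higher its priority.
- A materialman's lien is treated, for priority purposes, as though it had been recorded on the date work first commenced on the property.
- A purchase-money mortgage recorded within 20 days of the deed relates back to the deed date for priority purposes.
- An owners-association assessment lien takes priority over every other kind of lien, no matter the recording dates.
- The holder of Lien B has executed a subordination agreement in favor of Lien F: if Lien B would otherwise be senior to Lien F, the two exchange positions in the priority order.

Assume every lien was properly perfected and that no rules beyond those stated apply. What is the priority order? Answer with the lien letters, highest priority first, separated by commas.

Adjusting effective dates: C relates back to 2015-11-19 (work commenced); D's effective date is the deed date, 2016-03-13.
B is an owners-association assessment lien, so it outranks all other liens regardless of date.
The other liens, earliest effective date first: F (2015-04-19), E (2015-05-14), C (2015-11-19), D (2016-03-13), A (2016-06-05).
Because B would otherwise rank above F, the subordination swaps them.

F, B, E, C, D, A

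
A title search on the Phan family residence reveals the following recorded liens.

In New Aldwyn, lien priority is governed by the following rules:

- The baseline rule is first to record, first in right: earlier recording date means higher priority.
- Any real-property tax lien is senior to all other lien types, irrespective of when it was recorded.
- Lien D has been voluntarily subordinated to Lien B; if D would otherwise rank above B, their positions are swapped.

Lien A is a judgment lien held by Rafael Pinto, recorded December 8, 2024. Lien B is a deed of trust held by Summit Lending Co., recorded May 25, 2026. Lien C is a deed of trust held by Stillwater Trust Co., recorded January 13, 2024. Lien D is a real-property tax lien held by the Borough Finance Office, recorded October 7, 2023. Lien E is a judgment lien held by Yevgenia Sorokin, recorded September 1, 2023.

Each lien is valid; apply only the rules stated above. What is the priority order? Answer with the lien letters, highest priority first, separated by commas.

B, E, C, A, D

D is a real-property tax lien and takes priority over every other lien.
Among the remaining liens, by effective date: E (September 1, 2023), C (January 13, 2024), A (December 8, 2024), B (May 25, 2026).
D is senior to B before the subordination, so the two trade places.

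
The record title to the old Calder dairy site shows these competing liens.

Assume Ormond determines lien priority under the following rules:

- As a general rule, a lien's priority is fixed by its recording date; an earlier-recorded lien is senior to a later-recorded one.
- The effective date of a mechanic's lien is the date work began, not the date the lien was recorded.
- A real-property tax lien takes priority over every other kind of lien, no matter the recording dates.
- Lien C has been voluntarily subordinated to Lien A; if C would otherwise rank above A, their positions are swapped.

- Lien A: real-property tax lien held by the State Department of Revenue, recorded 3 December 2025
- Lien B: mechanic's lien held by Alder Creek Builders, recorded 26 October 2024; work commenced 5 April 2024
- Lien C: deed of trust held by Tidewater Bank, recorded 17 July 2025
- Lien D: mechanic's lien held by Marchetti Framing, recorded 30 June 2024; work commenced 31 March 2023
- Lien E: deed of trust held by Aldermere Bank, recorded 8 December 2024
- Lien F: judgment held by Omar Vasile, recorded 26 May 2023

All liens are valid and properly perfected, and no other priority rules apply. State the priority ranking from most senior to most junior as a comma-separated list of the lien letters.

Adjusting effective dates: B relates back to 5 April 2024 (work commenced); D relates back to 31 March 2023 (work commenced).
A is a real-property tax lien and takes priority over every other lien.
Ordering the rest by effective date: D (31 March 2023), F (26 May 2023), B (5 April 2024), E (8 December 2024), C (17 July 2025).
C already ranks below A; the subordination has no effect.

A, D, F, B, E, C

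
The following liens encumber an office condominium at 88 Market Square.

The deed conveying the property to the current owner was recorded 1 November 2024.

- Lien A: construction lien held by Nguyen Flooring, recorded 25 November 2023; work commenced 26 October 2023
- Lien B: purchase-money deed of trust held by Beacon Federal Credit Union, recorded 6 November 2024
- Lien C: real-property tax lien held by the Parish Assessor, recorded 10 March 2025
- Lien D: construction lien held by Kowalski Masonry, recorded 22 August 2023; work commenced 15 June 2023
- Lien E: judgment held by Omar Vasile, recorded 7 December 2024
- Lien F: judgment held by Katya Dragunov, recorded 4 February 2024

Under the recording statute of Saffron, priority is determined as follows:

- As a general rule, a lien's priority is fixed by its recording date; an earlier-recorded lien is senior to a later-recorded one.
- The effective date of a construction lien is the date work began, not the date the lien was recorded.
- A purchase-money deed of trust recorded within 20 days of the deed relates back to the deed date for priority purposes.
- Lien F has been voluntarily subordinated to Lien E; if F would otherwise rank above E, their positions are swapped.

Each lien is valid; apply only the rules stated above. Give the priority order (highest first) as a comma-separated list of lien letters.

D, A, E, B, F, C

Effective dates: A relates back to 26 October 2023 (work commenced); B relates back to the deed date 1 November 2024; D is treated as recorded 15 June 2023, the work-commencement date.
Sorted by effective date: D (15 June 2023), A (26 October 2023), F (4 February 2024), B (1 November 2024), E (7 December 2024), C (10 March 2025).
F is senior to E before the subordination, so the two trade places.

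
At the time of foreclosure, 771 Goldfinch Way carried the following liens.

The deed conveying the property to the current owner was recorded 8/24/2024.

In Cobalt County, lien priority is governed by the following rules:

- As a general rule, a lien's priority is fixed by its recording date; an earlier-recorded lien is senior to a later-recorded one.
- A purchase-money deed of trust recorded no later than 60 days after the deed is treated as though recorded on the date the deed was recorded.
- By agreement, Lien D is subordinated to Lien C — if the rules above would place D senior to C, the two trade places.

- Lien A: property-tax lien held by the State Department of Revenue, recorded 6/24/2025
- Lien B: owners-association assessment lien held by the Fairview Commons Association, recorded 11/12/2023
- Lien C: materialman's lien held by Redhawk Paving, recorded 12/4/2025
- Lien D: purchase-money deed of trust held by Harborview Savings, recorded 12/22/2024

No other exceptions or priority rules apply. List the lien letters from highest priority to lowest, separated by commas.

Effective dates after the stated exceptions: D was recorded 120 days after the deed, outside the 60-day window, so it keeps its recording date.
By effective date, earliest first: B (11/12/2023), D (12/22/2024), A (6/24/2025), C (12/4/2025).
D would otherwise be senior to C, so under the subordination agreement D and C exchange positions.

B, C, A, D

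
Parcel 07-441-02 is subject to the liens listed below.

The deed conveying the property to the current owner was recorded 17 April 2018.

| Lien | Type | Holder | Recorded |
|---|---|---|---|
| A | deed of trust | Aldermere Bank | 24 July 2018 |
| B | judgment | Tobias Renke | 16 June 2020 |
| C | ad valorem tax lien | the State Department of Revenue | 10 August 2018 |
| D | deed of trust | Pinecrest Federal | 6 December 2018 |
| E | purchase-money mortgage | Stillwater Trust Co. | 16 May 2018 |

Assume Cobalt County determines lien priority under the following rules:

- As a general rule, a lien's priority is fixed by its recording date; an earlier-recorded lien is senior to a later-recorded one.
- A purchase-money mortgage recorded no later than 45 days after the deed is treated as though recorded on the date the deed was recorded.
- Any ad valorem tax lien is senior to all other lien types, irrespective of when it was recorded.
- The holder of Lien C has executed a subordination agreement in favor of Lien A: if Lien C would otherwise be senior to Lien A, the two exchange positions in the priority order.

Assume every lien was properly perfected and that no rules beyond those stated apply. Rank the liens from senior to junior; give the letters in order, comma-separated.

Adjusting effective dates: E was recorded within the 45-day window, so its effective date is the deed date 17 April 2018.
C, as an ad valorem tax lien, has superpriority and ranks first.
Among the remaining liens, by effective date: E (17 April 2018), A (24 July 2018), D (6 December 2018), B (16 June 2020).
C would otherwise be senior to A, so under the subordination agreement C and A exchange positions.

A, E, C, D, B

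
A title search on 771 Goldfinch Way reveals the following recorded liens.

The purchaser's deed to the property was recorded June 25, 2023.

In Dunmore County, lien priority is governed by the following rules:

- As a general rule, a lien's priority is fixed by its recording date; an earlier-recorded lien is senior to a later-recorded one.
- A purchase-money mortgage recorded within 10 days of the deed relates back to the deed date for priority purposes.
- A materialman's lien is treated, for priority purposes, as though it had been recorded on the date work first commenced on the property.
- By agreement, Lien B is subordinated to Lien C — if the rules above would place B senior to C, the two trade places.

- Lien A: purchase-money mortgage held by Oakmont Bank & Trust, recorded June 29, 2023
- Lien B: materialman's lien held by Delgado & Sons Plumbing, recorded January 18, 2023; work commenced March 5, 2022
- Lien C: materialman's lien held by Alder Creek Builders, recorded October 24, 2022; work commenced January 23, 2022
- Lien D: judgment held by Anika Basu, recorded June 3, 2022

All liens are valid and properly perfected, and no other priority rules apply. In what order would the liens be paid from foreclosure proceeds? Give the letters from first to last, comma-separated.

Effective dates after the stated exceptions: A was recorded within the 10-day window, so its effective date is the deed date June 25, 2023; B relates back to March 5, 2022 (work commenced); C's effective date is January 23, 2022, when work began.
Ordering by effective date: C (January 23, 2022), B (March 5, 2022), D (June 3, 2022), A (June 25, 2023).
Since B is not senior to C, the subordination leaves the order unchanged.

C, B, D, A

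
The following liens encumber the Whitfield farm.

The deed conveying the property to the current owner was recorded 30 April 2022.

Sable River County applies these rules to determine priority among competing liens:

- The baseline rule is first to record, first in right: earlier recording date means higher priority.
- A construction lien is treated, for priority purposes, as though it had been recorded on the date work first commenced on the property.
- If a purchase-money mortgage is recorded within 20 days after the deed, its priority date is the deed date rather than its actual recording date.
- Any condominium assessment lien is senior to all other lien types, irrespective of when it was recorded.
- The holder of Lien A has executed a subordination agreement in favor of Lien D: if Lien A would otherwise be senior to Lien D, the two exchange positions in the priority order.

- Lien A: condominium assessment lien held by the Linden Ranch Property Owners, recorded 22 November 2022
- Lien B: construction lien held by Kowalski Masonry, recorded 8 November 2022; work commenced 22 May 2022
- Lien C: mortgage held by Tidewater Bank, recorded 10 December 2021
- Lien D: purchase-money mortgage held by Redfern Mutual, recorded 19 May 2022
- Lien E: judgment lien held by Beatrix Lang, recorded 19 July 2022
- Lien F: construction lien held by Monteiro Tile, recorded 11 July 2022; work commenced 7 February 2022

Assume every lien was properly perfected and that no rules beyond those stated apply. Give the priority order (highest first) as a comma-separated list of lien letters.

Effective dates after the stated exceptions: B's effective date is 22 May 2022, when work began; D relates back to the deed date 30 April 2022; F's effective date is 7 February 2022, when work began.
A, as a condominium assessment lien, has superpriority and ranks first.
Among the remaining liens, by effective date: C (10 December 2021), F (7 February 2022), D (30 April 2022), B (22 May 2022), E (19 July 2022).
The subordination applies — A was senior to D — so A and D swap.

D, C, F, A, B, E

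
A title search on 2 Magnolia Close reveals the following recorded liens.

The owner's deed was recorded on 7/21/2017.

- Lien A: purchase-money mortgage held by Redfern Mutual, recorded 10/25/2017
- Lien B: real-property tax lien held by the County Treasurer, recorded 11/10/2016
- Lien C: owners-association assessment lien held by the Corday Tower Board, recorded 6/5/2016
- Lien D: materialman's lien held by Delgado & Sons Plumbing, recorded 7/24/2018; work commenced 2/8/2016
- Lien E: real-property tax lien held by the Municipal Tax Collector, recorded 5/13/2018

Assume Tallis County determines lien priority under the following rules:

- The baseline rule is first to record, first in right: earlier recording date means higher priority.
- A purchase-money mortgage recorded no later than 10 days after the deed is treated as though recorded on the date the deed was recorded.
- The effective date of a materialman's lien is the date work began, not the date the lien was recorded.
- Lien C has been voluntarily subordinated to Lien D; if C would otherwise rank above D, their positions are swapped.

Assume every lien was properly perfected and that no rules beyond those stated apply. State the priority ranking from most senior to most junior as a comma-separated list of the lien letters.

Adjusting effective dates: A was recorded 96 days after the deed, outside the 10-day window, so it keeps its recording date; D's effective date is 2/8/2016, when work began.
Sorted by effective date: D (2/8/2016), C (6/5/2016), B (11/10/2016), A (10/25/2017), E (5/13/2018).
Since C is not senior to D, the subordination leaves the order unchanged.

D, C, B, A, E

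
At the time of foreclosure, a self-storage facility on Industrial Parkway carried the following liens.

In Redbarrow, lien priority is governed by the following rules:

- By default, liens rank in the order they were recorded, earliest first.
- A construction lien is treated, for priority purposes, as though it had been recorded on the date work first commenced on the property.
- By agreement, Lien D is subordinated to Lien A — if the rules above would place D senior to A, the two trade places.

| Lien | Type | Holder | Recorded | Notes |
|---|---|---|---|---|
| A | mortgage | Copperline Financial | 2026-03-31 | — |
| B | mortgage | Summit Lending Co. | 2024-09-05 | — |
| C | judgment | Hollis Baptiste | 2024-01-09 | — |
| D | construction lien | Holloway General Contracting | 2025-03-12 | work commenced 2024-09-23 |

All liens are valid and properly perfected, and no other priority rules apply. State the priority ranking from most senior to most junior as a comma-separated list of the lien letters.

Effective dates: D is treated as recorded 2024-09-23, the work-commencement date.
Ordering by effective date: C (2024-01-09), B (2024-09-05), D (2024-09-23), A (2026-03-31).
Because D would otherwise rank above A, the subordination swaps them.

C, B, A, D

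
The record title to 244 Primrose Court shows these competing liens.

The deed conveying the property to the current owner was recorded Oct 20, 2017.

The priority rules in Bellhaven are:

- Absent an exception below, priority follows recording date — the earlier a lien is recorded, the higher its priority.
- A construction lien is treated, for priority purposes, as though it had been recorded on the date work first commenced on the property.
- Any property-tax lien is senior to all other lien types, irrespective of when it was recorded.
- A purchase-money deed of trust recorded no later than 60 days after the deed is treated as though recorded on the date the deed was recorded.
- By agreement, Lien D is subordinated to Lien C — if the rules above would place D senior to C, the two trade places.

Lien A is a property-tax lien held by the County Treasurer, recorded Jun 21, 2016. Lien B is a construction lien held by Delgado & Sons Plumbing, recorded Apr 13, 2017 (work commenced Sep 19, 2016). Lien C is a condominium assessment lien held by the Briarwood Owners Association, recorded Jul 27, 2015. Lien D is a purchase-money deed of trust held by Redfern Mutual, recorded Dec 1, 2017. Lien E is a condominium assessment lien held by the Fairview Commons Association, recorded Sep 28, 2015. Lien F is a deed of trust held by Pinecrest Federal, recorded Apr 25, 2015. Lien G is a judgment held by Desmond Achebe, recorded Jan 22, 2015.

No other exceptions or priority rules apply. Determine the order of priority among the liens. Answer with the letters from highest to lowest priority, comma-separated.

A, G, F, C, E, B, D

Effective dates after the stated exceptions: B relates back to Sep 19, 2016 (work commenced); D relates back to the deed date Oct 20, 2017.
A is a property-tax lien, so it outranks all other liens regardless of date.
Among the remaining liens, by effective date: G (Jan 22, 2015), F (Apr 25, 2015), C (Jul 27, 2015), E (Sep 28, 2015), B (Sep 19, 2016), D (Oct 20, 2017).
D already ranks below C; the subordination has no effect.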